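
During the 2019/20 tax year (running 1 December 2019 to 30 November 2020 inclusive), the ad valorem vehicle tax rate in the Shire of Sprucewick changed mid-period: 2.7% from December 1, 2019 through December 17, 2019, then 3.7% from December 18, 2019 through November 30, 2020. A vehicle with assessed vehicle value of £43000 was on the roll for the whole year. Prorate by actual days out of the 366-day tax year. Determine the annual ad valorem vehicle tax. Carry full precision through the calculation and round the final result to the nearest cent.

December 1 – December 17, 2019: 17 days at 2.7% → £43000 × 2.7% × 17/366 = £53.9262
December 18, 2019 – November 30, 2020: 349 days at 3.7% → £43000 × 3.7% × 349/366 = £1517.1011
Total = £1571.0273

£1571.03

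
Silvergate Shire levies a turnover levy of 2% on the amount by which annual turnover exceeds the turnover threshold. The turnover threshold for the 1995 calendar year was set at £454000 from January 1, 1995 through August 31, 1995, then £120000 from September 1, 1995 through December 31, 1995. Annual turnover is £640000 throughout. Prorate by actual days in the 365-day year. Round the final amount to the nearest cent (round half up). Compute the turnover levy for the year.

£5952.77

January 1 – August 31, 1995: 243 days, exemption £454000 → (£640000 − £454000) × 2% × 243/365 = £2476.6027
September 1 – December 31, 1995: 122 days, exemption £120000 → (£640000 − £120000) × 2% × 122/365 = £3476.1644
Total = £5952.7671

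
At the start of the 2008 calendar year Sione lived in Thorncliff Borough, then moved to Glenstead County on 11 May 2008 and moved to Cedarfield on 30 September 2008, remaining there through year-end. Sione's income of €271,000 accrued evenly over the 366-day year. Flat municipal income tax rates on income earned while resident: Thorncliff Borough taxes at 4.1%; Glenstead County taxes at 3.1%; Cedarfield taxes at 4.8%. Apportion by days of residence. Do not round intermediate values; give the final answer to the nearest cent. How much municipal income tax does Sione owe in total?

€10,541.60

Thorncliff Borough, 1 January – 10 May 2008: 131 days → €271,000 × 4.1% × 131/366 = €3,976.8880
Glenstead County, 11 May – 29 September 2008: 142 days → €271,000 × 3.1% × 142/366 = €3,259.4044
Cedarfield, 30 September – 31 December 2008: 93 days → €271,000 × 4.8% × 93/366 = €3,305.3115
Total = €10,541.6038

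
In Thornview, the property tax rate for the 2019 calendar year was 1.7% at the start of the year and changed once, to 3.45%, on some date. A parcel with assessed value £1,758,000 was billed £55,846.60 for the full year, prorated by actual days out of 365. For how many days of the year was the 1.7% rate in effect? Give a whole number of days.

Let d = days at the first rate; then 365 − d days at the second rate.
£1,758,000 × [1.7%·d + 3.45%·(365−d)] / 365 = £55,846.60
Solving gives d = 57, so the new rate took effect on 27 Feb 2019.

57 days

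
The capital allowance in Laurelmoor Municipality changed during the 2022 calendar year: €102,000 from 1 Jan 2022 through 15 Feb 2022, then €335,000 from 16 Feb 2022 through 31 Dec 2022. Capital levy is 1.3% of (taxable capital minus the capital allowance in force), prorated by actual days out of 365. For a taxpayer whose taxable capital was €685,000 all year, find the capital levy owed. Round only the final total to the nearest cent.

€4,931.74

1 Jan – 15 Feb 2022: 46 days, exemption €102,000 → (€685,000 − €102,000) × 1.3% × 46/365 = €955.1616
16 Feb – 31 Dec 2022: 319 days, exemption €335,000 → (€685,000 − €335,000) × 1.3% × 319/365 = €3,976.5753
Total = €4,931.7370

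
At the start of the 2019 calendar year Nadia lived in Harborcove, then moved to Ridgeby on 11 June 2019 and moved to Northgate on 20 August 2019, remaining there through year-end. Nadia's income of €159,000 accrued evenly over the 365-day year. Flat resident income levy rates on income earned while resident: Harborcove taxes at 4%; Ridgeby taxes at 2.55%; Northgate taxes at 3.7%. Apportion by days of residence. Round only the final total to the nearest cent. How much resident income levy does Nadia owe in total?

€5,742.73

Harborcove, 1 January – 10 June 2019: 161 days → €159,000 × 4% × 161/365 = €2,805.3699
Ridgeby, 11 June – 19 August 2019: 70 days → €159,000 × 2.55% × 70/365 = €777.5753
Northgate, 20 August – 31 December 2019: 134 days → €159,000 × 3.7% × 134/365 = €2,159.7863
Total = €5,742.7315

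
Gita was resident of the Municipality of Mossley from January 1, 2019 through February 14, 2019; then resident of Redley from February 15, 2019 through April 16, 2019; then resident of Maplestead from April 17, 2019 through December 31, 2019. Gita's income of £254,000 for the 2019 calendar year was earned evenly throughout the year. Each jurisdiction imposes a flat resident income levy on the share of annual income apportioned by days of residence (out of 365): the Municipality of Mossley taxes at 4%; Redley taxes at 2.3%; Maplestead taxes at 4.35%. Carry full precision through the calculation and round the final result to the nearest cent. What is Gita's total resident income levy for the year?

£10,069.19

The Municipality of Mossley, January 1 – February 14, 2019: 45 days → £254,000 × 4% × 45/365 = £1,252.6027
Redley, February 15 – April 16, 2019: 61 days → £254,000 × 2.3% × 61/365 = £976.3342
Maplestead, April 17 – December 31, 2019: 259 days → £254,000 × 4.35% × 259/365 = £7,840.2493
Total = £10,069.1863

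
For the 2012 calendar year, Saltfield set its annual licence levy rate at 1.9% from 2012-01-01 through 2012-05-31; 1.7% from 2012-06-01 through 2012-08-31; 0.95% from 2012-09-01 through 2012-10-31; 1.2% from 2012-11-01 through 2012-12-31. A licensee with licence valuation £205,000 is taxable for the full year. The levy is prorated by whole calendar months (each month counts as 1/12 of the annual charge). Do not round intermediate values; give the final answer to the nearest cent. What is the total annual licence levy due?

2012-01-01 to 2012-05-31: 5 months at 1.9% → £205,000 × 1.9% × 5/12 = £1,622.9167
2012-06-01 to 2012-08-31: 3 months at 1.7% → £205,000 × 1.7% × 3/12 = £871.2500
2012-09-01 to 2012-10-31: 2 months at 0.95% → £205,000 × 0.95% × 2/12 = £324.5833
2012-11-01 to 2012-12-31: 2 months at 1.2% → £205,000 × 1.2% × 2/12 = £410.0000
Total = £3,228.7500

£3,228.75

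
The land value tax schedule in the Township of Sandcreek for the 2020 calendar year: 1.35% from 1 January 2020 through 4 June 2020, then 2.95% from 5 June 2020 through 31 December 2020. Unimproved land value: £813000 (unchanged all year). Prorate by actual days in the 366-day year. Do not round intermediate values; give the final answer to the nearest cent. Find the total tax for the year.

£18439.11

1 January – 4 June 2020: 156 days at 1.35% → £813000 × 1.35% × 156/366 = £4678.0820
5 June – 31 December 2020: 210 days at 2.95% → £813000 × 2.95% × 210/366 = £13761.0246
Total = £18439.1066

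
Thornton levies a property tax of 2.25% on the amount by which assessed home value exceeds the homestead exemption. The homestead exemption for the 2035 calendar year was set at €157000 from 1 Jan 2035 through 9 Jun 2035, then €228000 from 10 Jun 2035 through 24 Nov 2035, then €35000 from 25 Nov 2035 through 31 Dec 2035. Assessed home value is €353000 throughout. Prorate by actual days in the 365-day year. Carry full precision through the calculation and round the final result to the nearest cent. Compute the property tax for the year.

1 Jan – 9 Jun 2035: 160 days, exemption €157000 → (€353000 − €157000) × 2.25% × 160/365 = €1933.1507
10 Jun – 24 Nov 2035: 168 days, exemption €228000 → (€353000 − €228000) × 2.25% × 168/365 = €1294.5205
25 Nov – 31 Dec 2035: 37 days, exemption €35000 → (€353000 − €35000) × 2.25% × 37/365 = €725.3014
Total = €3952.9726

€3952.97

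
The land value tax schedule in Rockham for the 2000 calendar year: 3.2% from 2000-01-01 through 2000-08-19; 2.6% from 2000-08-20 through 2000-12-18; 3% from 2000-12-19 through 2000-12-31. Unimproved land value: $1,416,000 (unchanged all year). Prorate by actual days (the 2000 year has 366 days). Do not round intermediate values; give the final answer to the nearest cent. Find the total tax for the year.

$42,402.62

2000-01-01 to 2000-08-19: 232 days at 3.2% → $1,416,000 × 3.2% × 232/366 = $28,722.3607
2000-08-20 to 2000-12-18: 121 days at 2.6% → $1,416,000 × 2.6% × 121/366 = $12,171.4098
2000-12-19 to 2000-12-31: 13 days at 3% → $1,416,000 × 3% × 13/366 = $1,508.8525
Total = $42,402.6230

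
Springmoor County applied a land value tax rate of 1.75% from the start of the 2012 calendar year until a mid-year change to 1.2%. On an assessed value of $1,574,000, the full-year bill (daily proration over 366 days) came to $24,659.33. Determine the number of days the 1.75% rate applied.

244 days

Let d = days at the first rate; then 366 − d days at the second rate.
$1,574,000 × [1.75%·d + 1.2%·(366−d)] / 366 = $24,659.33
Solving gives d = 244, so the new rate took effect on September 1, 2012.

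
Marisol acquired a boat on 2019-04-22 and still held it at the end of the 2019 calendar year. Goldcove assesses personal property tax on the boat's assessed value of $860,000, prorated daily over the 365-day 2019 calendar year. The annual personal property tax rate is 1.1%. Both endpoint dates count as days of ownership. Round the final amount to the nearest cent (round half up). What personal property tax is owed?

Days held (2019-04-22 to 2019-12-31): 254 out of 365
Tax = $860,000 × 1.1% × 254/365 = $6,583.1233

$6,583.12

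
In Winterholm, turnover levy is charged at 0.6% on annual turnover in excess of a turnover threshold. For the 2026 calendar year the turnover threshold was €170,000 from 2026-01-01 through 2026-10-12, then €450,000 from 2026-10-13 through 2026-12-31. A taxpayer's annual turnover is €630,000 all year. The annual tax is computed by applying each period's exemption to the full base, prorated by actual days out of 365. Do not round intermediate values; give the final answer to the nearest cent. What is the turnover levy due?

2026-01-01 to 2026-10-12: 285 days, exemption €170,000 → (€630,000 − €170,000) × 0.6% × 285/365 = €2,155.0685
2026-10-13 to 2026-12-31: 80 days, exemption €450,000 → (€630,000 − €450,000) × 0.6% × 80/365 = €236.7123
Total = €2,391.7808

€2,391.78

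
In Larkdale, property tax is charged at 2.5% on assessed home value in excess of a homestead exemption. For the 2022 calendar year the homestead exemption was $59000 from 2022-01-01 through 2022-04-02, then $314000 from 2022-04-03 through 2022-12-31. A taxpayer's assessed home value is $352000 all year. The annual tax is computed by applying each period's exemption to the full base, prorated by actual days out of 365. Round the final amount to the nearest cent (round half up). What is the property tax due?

$2556.85

2022-01-01 to 2022-04-02: 92 days, exemption $59000 → ($352000 − $59000) × 2.5% × 92/365 = $1846.3014
2022-04-03 to 2022-12-31: 273 days, exemption $314000 → ($352000 − $314000) × 2.5% × 273/365 = $710.5479
Total = $2556.8493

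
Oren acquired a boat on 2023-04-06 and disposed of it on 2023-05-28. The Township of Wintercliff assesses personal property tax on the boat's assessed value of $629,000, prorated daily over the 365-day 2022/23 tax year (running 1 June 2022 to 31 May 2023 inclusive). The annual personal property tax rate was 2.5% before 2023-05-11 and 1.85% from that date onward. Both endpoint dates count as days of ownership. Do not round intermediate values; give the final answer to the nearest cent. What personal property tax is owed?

2023-04-06 to 2023-05-10: 35 days at 2.5% → $629,000 × 2.5% × 35/365 = $1,507.8767
2023-05-11 to 2023-05-28: 18 days at 1.85% → $629,000 × 1.85% × 18/365 = $573.8548
Total = $2,081.7315

$2,081.73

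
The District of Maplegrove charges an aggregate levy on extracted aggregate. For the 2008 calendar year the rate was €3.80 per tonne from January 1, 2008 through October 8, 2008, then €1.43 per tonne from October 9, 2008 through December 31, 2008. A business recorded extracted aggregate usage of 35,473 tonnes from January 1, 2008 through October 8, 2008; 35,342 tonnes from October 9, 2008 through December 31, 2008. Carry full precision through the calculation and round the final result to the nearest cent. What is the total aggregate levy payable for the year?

January 1 – October 8, 2008: 35,473 tonnes at €3.80/tonne → €134797.40
October 9 – December 31, 2008: 35,342 tonnes at €1.43/tonne → €50539.06

€185336.46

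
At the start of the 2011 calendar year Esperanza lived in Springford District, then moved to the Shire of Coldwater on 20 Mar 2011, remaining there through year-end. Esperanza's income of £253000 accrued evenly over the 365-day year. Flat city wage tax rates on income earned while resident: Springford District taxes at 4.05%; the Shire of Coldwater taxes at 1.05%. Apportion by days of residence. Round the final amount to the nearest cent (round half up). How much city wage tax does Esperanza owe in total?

Springford District, 1 Jan – 19 Mar 2011: 78 days → £253000 × 4.05% × 78/365 = £2189.6630
The Shire of Coldwater, 20 Mar – 31 Dec 2011: 287 days → £253000 × 1.05% × 287/365 = £2088.8096
Total = £4278.4726

£4278.47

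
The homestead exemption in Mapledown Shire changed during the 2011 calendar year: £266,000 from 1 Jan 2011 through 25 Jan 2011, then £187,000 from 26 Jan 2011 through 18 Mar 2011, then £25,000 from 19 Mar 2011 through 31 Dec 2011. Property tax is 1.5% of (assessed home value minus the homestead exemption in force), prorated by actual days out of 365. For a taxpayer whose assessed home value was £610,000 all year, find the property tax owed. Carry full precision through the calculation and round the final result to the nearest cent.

£8,181.21

1 Jan – 25 Jan 2011: 25 days, exemption £266,000 → (£610,000 − £266,000) × 1.5% × 25/365 = £353.4247
26 Jan – 18 Mar 2011: 52 days, exemption £187,000 → (£610,000 − £187,000) × 1.5% × 52/365 = £903.9452
19 Mar – 31 Dec 2011: 288 days, exemption £25,000 → (£610,000 − £25,000) × 1.5% × 288/365 = £6,923.8356
Total = £8,181.2055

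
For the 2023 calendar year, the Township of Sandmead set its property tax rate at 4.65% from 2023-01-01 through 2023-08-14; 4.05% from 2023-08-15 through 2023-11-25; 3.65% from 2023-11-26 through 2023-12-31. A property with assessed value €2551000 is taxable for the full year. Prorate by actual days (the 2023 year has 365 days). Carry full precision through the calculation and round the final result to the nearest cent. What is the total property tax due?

€111786.22

2023-01-01 to 2023-08-14: 226 days at 4.65% → €2551000 × 4.65% × 226/365 = €73447.8329
2023-08-15 to 2023-11-25: 103 days at 4.05% → €2551000 × 4.05% × 103/365 = €29154.7849
2023-11-26 to 2023-12-31: 36 days at 3.65% → €2551000 × 3.65% × 36/365 = €9183.6000
Total = €111786.2178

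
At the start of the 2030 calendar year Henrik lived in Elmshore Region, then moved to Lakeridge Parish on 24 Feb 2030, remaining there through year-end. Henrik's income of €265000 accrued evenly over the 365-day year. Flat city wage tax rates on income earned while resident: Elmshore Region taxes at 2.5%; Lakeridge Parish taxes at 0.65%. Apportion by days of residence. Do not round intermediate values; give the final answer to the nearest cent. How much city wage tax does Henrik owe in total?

Elmshore Region, 1 Jan – 23 Feb 2030: 54 days → €265000 × 2.5% × 54/365 = €980.1370
Lakeridge Parish, 24 Feb – 31 Dec 2030: 311 days → €265000 × 0.65% × 311/365 = €1467.6644
Total = €2447.8014

€2447.80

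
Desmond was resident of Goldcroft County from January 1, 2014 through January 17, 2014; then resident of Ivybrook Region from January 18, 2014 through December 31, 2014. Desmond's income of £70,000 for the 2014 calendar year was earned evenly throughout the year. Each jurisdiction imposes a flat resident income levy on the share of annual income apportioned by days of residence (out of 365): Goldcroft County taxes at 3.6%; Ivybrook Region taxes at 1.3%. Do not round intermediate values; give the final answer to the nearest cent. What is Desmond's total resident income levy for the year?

£984.99

Goldcroft County, January 1 – January 17, 2014: 17 days → £70,000 × 3.6% × 17/365 = £117.3699
Ivybrook Region, January 18 – December 31, 2014: 348 days → £70,000 × 1.3% × 348/365 = £867.6164
Total = £984.9863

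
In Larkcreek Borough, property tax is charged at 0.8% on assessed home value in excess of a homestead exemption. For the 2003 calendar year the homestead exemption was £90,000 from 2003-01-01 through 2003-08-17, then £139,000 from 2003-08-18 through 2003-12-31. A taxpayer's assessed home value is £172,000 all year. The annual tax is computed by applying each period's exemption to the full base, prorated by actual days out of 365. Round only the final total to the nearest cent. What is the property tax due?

£509.94

2003-01-01 to 2003-08-17: 229 days, exemption £90,000 → (£172,000 − £90,000) × 0.8% × 229/365 = £411.5726
2003-08-18 to 2003-12-31: 136 days, exemption £139,000 → (£172,000 − £139,000) × 0.8% × 136/365 = £98.3671
Total = £509.9397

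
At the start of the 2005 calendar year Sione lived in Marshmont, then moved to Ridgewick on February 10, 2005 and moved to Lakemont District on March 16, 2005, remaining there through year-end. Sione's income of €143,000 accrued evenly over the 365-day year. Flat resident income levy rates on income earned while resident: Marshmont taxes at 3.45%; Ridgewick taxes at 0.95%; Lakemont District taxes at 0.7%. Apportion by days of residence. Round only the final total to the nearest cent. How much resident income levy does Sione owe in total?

Marshmont, January 1 – February 9, 2005: 40 days → €143,000 × 3.45% × 40/365 = €540.6575
Ridgewick, February 10 – March 15, 2005: 34 days → €143,000 × 0.95% × 34/365 = €126.5452
Lakemont District, March 16 – December 31, 2005: 291 days → €143,000 × 0.7% × 291/365 = €798.0575
Total = €1,465.2603

€1,465.26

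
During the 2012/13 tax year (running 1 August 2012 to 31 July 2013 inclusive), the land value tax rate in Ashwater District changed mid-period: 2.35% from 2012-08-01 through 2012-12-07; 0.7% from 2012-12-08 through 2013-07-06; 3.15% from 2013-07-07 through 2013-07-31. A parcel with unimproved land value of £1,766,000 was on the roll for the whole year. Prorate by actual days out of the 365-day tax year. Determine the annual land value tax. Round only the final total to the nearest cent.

2012-08-01 to 2012-12-07: 129 days at 2.35% → £1,766,000 × 2.35% × 129/365 = £14,667.4767
2012-12-08 to 2013-07-06: 211 days at 0.7% → £1,766,000 × 0.7% × 211/365 = £7,146.2521
2013-07-07 to 2013-07-31: 25 days at 3.15% → £1,766,000 × 3.15% × 25/365 = £3,810.2055
Total = £25,623.9342

£25,623.93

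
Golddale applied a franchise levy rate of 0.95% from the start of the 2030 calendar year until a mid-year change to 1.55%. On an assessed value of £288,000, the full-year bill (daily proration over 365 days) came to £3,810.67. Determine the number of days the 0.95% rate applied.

Let d = days at the first rate; then 365 − d days at the second rate.
£288,000 × [0.95%·d + 1.55%·(365−d)] / 365 = £3,810.67
Solving gives d = 138, so the new rate took effect on 19 May 2030.

138 days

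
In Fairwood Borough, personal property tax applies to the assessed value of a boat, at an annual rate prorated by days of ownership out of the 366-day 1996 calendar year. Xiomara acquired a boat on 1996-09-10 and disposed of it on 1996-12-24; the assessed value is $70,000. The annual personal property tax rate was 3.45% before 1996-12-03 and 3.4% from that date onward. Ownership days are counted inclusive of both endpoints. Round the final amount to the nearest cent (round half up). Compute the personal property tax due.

$697.32

1996-09-10 to 1996-12-02: 84 days at 3.45% → $70,000 × 3.45% × 84/366 = $554.2623
1996-12-03 to 1996-12-24: 22 days at 3.4% → $70,000 × 3.4% × 22/366 = $143.0601
Total = $697.3224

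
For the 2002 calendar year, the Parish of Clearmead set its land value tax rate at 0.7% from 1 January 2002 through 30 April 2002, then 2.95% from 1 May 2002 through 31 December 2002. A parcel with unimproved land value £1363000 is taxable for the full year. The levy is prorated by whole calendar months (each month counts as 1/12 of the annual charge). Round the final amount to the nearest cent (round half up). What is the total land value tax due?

1 January – 30 April 2002: 4 months at 0.7% → £1363000 × 0.7% × 4/12 = £3180.3333
1 May – 31 December 2002: 8 months at 2.95% → £1363000 × 2.95% × 8/12 = £26805.6667
Total = £29986.0000

£29986.00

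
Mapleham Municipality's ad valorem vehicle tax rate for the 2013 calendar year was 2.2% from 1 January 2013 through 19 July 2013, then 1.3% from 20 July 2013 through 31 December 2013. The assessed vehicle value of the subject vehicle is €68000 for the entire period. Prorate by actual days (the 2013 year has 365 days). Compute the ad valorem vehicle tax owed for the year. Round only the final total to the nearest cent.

1 January – 19 July 2013: 200 days at 2.2% → €68000 × 2.2% × 200/365 = €819.7260
20 July – 31 December 2013: 165 days at 1.3% → €68000 × 1.3% × 165/365 = €399.6164
Total = €1219.3425

€1219.34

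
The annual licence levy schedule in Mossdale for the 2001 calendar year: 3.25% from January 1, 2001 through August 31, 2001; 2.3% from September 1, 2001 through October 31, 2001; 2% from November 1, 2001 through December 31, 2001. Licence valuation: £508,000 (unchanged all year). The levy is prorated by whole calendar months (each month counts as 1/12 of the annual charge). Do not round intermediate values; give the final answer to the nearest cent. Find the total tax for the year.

£14,647.33

January 1 – August 31, 2001: 8 months at 3.25% → £508,000 × 3.25% × 8/12 = £11,006.6667
September 1 – October 31, 2001: 2 months at 2.3% → £508,000 × 2.3% × 2/12 = £1,947.3333
November 1 – December 31, 2001: 2 months at 2% → £508,000 × 2% × 2/12 = £1,693.3333
Total = £14,647.3333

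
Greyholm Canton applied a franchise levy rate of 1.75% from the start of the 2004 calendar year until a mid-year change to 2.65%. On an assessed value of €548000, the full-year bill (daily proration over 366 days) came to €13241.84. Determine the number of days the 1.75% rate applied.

95 days

Let d = days at the first rate; then 366 − d days at the second rate.
€548000 × [1.75%·d + 2.65%·(366−d)] / 366 = €13241.84
Solving gives d = 95, so the new rate took effect on April 5, 2004.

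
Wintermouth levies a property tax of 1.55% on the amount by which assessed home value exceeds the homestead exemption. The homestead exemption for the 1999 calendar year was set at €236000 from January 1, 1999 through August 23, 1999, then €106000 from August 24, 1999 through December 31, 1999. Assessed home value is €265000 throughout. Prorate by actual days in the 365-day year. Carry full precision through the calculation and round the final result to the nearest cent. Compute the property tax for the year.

January 1 – August 23, 1999: 235 days, exemption €236000 → (€265000 − €236000) × 1.55% × 235/365 = €289.4041
August 24 – December 31, 1999: 130 days, exemption €106000 → (€265000 − €106000) × 1.55% × 130/365 = €877.7671
Total = €1167.1712

€1167.17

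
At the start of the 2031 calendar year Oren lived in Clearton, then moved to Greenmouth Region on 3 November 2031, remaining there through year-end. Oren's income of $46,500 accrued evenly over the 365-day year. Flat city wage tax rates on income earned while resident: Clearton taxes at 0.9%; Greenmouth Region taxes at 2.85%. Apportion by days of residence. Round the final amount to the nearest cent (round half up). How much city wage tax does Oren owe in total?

Clearton, 1 January – 2 November 2031: 306 days → $46,500 × 0.9% × 306/365 = $350.8521
Greenmouth Region, 3 November – 31 December 2031: 59 days → $46,500 × 2.85% × 59/365 = $214.2185
Total = $565.0705

$565.07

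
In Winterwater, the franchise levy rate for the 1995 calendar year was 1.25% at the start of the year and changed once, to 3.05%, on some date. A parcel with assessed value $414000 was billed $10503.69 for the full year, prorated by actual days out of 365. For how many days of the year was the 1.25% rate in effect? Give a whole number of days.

Let d = days at the first rate; then 365 − d days at the second rate.
$414000 × [1.25%·d + 3.05%·(365−d)] / 365 = $10503.69
Solving gives d = 104, so the new rate took effect on 15 April 1995.

104 days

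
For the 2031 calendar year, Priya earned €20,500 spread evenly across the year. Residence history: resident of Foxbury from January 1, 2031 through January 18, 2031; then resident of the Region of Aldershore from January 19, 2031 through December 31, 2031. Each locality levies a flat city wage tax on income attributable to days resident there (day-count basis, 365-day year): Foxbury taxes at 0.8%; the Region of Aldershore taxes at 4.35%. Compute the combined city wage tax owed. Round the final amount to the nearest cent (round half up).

Foxbury, January 1 – January 18, 2031: 18 days → €20,500 × 0.8% × 18/365 = €8.0877
The Region of Aldershore, January 19 – December 31, 2031: 347 days → €20,500 × 4.35% × 347/365 = €847.7733
Total = €855.8610

€855.86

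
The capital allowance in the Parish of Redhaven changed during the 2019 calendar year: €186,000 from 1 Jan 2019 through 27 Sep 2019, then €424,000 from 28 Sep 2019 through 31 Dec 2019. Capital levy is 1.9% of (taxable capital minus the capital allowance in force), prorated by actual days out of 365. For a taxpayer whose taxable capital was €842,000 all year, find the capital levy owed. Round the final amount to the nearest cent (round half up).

€11,287.04

1 Jan – 27 Sep 2019: 270 days, exemption €186,000 → (€842,000 − €186,000) × 1.9% × 270/365 = €9,219.9452
28 Sep – 31 Dec 2019: 95 days, exemption €424,000 → (€842,000 − €424,000) × 1.9% × 95/365 = €2,067.0959
Total = €11,287.0411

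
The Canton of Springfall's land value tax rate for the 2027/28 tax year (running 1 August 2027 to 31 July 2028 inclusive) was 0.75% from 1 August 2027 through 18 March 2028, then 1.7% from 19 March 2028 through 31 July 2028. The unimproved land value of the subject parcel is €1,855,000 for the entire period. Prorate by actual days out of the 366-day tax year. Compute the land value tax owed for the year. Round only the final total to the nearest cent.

1 August 2027 – 18 March 2028: 231 days at 0.75% → €1,855,000 × 0.75% × 231/366 = €8,780.8402
19 March – 31 July 2028: 135 days at 1.7% → €1,855,000 × 1.7% × 135/366 = €11,631.7623
Total = €20,412.6025

€20,412.60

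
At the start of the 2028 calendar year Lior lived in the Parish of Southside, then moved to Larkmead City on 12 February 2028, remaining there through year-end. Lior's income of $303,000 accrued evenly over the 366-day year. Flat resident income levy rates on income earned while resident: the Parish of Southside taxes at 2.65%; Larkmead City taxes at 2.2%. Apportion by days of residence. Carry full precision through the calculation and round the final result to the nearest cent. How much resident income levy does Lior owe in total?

$6,822.47

The Parish of Southside, 1 January – 11 February 2028: 42 days → $303,000 × 2.65% × 42/366 = $921.4180
Larkmead City, 12 February – 31 December 2028: 324 days → $303,000 × 2.2% × 324/366 = $5,901.0492
Total = $6,822.4672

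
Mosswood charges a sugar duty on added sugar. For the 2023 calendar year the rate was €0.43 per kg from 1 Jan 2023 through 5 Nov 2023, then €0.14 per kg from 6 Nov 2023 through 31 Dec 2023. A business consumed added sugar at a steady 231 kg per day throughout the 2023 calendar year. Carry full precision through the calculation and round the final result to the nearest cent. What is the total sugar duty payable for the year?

€32,504.01

1 Jan – 5 Nov 2023: 309 days × 231 kg/day = 71,379 kg at €0.43/kg → €30,692.97
6 Nov – 31 Dec 2023: 56 days × 231 kg/day = 12,936 kg at €0.14/kg → €1,811.04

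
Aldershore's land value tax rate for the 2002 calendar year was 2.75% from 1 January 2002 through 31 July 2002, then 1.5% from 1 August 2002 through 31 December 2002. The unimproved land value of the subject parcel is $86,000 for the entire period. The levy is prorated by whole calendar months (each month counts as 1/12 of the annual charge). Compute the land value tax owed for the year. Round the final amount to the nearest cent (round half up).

1 January – 31 July 2002: 7 months at 2.75% → $86,000 × 2.75% × 7/12 = $1,379.5833
1 August – 31 December 2002: 5 months at 1.5% → $86,000 × 1.5% × 5/12 = $537.5000
Total = $1,917.0833

$1,917.08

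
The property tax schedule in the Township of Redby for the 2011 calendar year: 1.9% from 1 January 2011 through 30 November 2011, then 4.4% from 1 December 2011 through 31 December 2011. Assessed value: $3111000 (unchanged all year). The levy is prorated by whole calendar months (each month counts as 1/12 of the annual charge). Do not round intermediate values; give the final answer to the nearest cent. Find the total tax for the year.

$65590.25

1 January – 30 November 2011: 11 months at 1.9% → $3111000 × 1.9% × 11/12 = $54183.2500
1 December – 31 December 2011: 1 month at 4.4% → $3111000 × 4.4% × 1/12 = $11407.0000
Total = $65590.2500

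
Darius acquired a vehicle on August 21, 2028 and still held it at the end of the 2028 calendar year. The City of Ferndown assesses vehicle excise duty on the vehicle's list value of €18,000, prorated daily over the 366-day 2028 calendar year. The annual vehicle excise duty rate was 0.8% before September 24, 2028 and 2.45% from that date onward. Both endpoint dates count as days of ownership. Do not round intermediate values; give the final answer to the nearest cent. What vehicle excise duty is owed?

August 21 – September 23, 2028: 34 days at 0.8% → €18,000 × 0.8% × 34/366 = €13.3770
September 24 – December 31, 2028: 99 days at 2.45% → €18,000 × 2.45% × 99/366 = €119.2869
Total = €132.6639

€132.66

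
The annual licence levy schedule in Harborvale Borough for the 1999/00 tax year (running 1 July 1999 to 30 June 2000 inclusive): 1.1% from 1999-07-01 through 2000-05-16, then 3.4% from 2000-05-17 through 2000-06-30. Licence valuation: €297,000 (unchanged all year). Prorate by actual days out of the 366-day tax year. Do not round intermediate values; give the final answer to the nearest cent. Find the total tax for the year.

€4,106.88

1999-07-01 to 2000-05-16: 321 days at 1.1% → €297,000 × 1.1% × 321/366 = €2,865.3197
2000-05-17 to 2000-06-30: 45 days at 3.4% → €297,000 × 3.4% × 45/366 = €1,241.5574
Total = €4,106.8770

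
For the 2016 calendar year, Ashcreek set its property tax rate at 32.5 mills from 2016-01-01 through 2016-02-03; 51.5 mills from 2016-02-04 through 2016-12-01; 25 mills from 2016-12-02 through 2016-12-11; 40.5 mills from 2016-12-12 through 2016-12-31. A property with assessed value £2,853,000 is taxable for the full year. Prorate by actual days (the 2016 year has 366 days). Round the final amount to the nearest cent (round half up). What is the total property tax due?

2016-01-01 to 2016-02-03: 34 days at 32.5 mills → £2,853,000 × 3.25% × 34/366 = £8,613.5656
2016-02-04 to 2016-12-01: 302 days at 51.5 mills → £2,853,000 × 5.15% × 302/366 = £121,236.9098
2016-12-02 to 2016-12-11: 10 days at 25 mills → £2,853,000 × 2.5% × 10/366 = £1,948.7705
2016-12-12 to 2016-12-31: 20 days at 40.5 mills → £2,853,000 × 4.05% × 20/366 = £6,314.0164
Total = £138,113.2623

£138,113.26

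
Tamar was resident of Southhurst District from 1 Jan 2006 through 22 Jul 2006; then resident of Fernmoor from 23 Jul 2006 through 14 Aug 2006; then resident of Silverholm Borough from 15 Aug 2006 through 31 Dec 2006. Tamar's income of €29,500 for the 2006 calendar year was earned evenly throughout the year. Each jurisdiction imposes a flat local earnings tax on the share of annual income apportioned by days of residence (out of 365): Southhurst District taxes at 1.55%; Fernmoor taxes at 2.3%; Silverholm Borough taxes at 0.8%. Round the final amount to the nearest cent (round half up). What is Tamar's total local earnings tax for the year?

Southhurst District, 1 Jan – 22 Jul 2006: 203 days → €29,500 × 1.55% × 203/365 = €254.3062
Fernmoor, 23 Jul – 14 Aug 2006: 23 days → €29,500 × 2.3% × 23/365 = €42.7548
Silverholm Borough, 15 Aug – 31 Dec 2006: 139 days → €29,500 × 0.8% × 139/365 = €89.8740
Total = €386.9349

€386.93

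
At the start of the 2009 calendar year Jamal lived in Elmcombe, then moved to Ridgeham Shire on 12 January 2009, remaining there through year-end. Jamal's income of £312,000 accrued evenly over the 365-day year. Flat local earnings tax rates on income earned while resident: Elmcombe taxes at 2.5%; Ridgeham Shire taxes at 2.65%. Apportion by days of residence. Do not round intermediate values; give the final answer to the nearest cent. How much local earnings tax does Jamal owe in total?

Elmcombe, 1 January – 11 January 2009: 11 days → £312,000 × 2.5% × 11/365 = £235.0685
Ridgeham Shire, 12 January – 31 December 2009: 354 days → £312,000 × 2.65% × 354/365 = £8,018.8274
Total = £8,253.8959

£8,253.90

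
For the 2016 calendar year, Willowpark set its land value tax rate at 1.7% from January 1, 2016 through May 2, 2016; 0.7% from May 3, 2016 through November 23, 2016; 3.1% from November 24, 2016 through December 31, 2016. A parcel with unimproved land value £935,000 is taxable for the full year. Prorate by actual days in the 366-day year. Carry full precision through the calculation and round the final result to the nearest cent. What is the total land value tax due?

January 1 – May 2, 2016: 123 days at 1.7% → £935,000 × 1.7% × 123/366 = £5,341.7623
May 3 – November 23, 2016: 205 days at 0.7% → £935,000 × 0.7% × 205/366 = £3,665.9153
November 24 – December 31, 2016: 38 days at 3.1% → £935,000 × 3.1% × 38/366 = £3,009.3716
Total = £12,017.0492

£12,017.05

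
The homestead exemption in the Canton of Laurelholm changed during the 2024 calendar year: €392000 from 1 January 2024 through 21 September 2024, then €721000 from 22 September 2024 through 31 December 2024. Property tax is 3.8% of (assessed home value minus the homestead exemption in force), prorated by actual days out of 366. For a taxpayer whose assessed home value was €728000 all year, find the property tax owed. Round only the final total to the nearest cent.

1 January – 21 September 2024: 265 days, exemption €392000 → (€728000 − €392000) × 3.8% × 265/366 = €9244.5902
22 September – 31 December 2024: 101 days, exemption €721000 → (€728000 − €721000) × 3.8% × 101/366 = €73.4044
Total = €9317.9945

€9317.99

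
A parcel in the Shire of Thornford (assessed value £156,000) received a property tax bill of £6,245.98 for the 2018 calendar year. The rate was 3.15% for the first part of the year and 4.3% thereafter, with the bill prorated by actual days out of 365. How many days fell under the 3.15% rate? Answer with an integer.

Let d = days at the first rate; then 365 − d days at the second rate.
£156,000 × [3.15%·d + 4.3%·(365−d)] / 365 = £6,245.98
Solving gives d = 94, so the new rate took effect on April 5, 2018.

94 days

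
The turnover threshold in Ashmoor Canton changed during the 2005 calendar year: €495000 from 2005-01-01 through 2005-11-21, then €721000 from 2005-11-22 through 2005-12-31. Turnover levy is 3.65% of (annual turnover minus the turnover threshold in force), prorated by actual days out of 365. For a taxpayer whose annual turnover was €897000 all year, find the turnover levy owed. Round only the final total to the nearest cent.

€13769.00

2005-01-01 to 2005-11-21: 325 days, exemption €495000 → (€897000 − €495000) × 3.65% × 325/365 = €13065.0000
2005-11-22 to 2005-12-31: 40 days, exemption €721000 → (€897000 − €721000) × 3.65% × 40/365 = €704.0000
Total = €13769.0000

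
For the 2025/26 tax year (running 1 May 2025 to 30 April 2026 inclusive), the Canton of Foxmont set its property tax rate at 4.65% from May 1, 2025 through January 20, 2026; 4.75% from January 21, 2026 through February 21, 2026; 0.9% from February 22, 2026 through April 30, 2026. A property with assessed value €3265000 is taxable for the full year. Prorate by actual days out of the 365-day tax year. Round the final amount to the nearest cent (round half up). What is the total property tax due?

May 1, 2025 – January 20, 2026: 265 days at 4.65% → €3265000 × 4.65% × 265/365 = €110227.2945
January 21 – February 21, 2026: 32 days at 4.75% → €3265000 × 4.75% × 32/365 = €13596.7123
February 22 – April 30, 2026: 68 days at 0.9% → €3265000 × 0.9% × 68/365 = €5474.4658
Total = €129298.4726

€129298.47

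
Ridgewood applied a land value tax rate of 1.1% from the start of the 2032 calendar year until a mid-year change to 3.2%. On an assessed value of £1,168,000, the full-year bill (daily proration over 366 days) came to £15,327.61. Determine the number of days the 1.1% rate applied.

329 days

Let d = days at the first rate; then 366 − d days at the second rate.
£1,168,000 × [1.1%·d + 3.2%·(366−d)] / 366 = £15,327.61
Solving gives d = 329, so the new rate took effect on 25 Nov 2032.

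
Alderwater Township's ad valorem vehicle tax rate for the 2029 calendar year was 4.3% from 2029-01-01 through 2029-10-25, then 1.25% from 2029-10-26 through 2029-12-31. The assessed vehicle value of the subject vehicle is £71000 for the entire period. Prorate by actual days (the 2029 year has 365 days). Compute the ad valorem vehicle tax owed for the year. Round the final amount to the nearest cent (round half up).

2029-01-01 to 2029-10-25: 298 days at 4.3% → £71000 × 4.3% × 298/365 = £2492.5863
2029-10-26 to 2029-12-31: 67 days at 1.25% → £71000 × 1.25% × 67/365 = £162.9110
Total = £2655.4973

£2655.50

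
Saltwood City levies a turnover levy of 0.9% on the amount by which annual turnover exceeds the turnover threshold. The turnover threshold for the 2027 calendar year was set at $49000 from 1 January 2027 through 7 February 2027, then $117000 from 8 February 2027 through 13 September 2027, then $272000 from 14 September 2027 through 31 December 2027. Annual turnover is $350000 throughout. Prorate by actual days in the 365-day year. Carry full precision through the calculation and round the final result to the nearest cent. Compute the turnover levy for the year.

$1744.13

1 January – 7 February 2027: 38 days, exemption $49000 → ($350000 − $49000) × 0.9% × 38/365 = $282.0329
8 February – 13 September 2027: 218 days, exemption $117000 → ($350000 − $117000) × 0.9% × 218/365 = $1252.4548
14 September – 31 December 2027: 109 days, exemption $272000 → ($350000 − $272000) × 0.9% × 109/365 = $209.6384
Total = $1744.1260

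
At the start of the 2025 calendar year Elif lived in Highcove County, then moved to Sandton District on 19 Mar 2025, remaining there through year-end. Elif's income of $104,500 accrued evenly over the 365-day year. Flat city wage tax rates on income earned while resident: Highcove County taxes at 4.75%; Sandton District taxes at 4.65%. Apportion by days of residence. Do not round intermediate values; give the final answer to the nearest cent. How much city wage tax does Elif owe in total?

Highcove County, 1 Jan – 18 Mar 2025: 77 days → $104,500 × 4.75% × 77/365 = $1,047.1473
Sandton District, 19 Mar – 31 Dec 2025: 288 days → $104,500 × 4.65% × 288/365 = $3,834.1479
Total = $4,881.2952

$4,881.30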